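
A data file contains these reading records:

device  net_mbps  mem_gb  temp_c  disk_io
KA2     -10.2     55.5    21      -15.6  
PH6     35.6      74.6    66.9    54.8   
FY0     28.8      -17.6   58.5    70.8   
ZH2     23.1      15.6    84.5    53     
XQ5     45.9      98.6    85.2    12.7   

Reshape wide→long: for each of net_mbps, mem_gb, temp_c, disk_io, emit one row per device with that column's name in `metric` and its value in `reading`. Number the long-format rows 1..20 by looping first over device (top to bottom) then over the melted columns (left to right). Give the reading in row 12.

70.8

20 rows total (5 × 4). Row 12: index ⌊(12-1)/4⌋ = 2 into device → FY0; (12-1) mod 4 = 3 into the melted columns → disk_io.
So row 12 is (FY0, disk_io, 70.8); reading = 70.8.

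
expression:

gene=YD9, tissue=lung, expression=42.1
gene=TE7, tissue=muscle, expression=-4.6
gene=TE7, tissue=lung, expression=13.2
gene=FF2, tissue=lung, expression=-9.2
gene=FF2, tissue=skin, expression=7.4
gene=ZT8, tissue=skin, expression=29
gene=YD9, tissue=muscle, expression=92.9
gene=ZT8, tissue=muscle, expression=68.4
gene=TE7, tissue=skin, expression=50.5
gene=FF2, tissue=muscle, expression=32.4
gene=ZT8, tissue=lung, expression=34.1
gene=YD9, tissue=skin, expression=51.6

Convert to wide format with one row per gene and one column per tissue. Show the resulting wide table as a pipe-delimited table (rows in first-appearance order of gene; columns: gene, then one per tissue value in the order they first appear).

Columns: gene plus the 3 distinct tissue values (lung, muscle, skin).
For example, row YD9 column lung takes expression=42.1 from the long row (YD9, lung).

| gene | lung | muscle | skin |
| YD9 | 42.1 | 92.9 | 51.6 |
| TE7 | 13.2 | -4.6 | 50.5 |
| FF2 | -9.2 | 32.4 | 7.4 |
| ZT8 | 34.1 | 68.4 | 29 |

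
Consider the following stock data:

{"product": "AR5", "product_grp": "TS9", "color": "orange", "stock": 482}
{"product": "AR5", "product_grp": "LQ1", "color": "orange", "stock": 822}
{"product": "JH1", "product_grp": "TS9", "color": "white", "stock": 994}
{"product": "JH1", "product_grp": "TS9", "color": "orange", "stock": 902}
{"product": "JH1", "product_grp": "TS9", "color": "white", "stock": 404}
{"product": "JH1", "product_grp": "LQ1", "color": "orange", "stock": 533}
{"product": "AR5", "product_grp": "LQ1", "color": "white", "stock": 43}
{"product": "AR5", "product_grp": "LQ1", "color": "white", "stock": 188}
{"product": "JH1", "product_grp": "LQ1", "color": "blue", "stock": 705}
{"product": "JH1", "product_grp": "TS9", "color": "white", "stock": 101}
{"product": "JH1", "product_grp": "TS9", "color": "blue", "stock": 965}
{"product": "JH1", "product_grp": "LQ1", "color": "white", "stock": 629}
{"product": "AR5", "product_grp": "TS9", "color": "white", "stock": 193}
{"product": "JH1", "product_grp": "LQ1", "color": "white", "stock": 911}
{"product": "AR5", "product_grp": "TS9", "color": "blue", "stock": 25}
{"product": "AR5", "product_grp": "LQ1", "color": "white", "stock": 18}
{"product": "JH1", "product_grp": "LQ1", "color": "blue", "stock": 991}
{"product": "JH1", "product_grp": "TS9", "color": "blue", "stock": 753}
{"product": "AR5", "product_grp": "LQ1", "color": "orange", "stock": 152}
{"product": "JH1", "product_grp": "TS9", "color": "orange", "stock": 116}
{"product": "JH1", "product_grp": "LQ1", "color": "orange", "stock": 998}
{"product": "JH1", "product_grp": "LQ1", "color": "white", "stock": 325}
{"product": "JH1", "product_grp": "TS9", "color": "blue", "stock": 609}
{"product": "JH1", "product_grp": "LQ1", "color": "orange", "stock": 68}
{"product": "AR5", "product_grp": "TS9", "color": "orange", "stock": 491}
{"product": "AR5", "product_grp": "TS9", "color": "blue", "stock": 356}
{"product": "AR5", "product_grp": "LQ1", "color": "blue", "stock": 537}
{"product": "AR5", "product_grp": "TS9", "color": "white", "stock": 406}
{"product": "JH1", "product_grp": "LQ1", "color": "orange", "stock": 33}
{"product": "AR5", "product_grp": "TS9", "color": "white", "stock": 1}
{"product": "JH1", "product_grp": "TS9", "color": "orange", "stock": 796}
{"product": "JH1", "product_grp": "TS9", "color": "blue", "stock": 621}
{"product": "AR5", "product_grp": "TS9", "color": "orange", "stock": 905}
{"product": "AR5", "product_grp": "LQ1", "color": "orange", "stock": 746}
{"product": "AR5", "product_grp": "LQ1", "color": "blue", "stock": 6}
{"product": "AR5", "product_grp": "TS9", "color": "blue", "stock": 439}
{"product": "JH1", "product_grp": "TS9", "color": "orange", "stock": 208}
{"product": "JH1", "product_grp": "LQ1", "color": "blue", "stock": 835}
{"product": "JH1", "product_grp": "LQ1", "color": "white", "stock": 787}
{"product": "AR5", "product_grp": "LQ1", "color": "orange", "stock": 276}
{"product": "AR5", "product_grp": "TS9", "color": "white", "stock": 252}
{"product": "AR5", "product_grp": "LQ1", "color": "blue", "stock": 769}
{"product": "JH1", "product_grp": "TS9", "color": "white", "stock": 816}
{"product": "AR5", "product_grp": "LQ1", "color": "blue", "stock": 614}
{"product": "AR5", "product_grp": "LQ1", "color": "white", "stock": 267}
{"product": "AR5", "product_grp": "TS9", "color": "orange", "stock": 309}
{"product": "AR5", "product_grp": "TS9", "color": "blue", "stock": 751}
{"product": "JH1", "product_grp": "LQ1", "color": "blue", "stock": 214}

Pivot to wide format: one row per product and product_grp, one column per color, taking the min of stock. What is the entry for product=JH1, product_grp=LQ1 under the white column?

Rows with product=JH1, product_grp=LQ1 and color=white: stock values are 629, 911, 325, 787.
min(629, 911, 325, 787) = 325.

325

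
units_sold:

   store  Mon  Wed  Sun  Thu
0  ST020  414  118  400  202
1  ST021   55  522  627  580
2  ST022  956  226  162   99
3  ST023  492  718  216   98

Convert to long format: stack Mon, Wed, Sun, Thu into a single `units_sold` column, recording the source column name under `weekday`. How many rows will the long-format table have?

4 store values × 4 melted columns = 16 rows.

16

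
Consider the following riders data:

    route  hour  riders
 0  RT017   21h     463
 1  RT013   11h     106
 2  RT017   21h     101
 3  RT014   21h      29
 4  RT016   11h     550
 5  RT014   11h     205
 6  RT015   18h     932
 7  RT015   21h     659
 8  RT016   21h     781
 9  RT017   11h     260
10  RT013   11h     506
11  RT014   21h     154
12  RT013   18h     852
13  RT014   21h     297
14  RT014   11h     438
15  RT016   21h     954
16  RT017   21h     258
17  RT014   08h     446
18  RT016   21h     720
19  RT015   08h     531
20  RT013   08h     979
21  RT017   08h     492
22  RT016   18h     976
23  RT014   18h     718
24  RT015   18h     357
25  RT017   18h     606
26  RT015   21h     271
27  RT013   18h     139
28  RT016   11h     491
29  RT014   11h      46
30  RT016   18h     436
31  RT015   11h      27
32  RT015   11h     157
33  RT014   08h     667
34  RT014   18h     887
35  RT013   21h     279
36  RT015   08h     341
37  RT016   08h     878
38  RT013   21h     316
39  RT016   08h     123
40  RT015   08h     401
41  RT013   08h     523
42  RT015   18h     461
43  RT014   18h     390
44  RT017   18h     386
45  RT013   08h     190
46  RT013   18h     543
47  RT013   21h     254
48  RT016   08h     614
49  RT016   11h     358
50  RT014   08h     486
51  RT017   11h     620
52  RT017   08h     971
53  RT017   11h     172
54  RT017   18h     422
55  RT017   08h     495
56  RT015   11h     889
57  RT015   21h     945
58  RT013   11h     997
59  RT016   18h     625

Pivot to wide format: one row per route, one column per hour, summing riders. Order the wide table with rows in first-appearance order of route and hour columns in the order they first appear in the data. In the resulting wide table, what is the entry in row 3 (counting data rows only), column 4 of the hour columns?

1599

With rows in first-appearance order of route, row 3 is route=RT014. hour columns in first-appearance order: 21h, 11h, 18h, 08h; column 4 is 08h.
Long rows with route=RT014, hour=08h: 446 + 667 + 486 = 1599.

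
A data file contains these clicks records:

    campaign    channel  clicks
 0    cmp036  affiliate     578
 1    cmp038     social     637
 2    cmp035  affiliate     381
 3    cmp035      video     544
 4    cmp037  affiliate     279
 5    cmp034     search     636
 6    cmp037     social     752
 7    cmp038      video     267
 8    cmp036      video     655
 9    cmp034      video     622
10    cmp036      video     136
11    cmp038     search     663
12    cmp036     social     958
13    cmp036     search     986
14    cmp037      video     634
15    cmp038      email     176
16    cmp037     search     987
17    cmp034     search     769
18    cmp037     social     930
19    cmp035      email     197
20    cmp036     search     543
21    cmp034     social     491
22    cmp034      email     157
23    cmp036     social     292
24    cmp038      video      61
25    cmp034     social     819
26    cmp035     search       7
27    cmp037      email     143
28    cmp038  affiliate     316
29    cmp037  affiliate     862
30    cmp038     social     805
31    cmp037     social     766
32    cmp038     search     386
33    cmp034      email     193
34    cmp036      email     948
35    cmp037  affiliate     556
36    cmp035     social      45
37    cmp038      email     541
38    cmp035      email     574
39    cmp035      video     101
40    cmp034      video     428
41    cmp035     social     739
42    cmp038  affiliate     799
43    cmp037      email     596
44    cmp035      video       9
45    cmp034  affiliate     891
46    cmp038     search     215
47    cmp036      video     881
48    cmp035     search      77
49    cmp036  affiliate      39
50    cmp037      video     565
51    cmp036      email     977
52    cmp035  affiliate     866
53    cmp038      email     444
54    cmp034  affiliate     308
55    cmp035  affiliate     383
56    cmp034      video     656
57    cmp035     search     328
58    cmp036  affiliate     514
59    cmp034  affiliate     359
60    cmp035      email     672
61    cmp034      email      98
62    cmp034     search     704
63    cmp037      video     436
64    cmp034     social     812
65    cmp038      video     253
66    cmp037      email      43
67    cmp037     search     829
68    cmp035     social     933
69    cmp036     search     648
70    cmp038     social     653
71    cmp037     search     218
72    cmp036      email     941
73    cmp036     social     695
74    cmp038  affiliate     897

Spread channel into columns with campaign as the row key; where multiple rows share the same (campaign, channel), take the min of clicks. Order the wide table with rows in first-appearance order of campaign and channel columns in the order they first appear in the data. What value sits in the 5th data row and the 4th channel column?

636

With rows in first-appearance order of campaign, row 5 is campaign=cmp034. channel columns in first-appearance order: affiliate, social, video, search, email; column 4 is search.
Long rows with campaign=cmp034, channel=search: min(636, 769, 704) = 636.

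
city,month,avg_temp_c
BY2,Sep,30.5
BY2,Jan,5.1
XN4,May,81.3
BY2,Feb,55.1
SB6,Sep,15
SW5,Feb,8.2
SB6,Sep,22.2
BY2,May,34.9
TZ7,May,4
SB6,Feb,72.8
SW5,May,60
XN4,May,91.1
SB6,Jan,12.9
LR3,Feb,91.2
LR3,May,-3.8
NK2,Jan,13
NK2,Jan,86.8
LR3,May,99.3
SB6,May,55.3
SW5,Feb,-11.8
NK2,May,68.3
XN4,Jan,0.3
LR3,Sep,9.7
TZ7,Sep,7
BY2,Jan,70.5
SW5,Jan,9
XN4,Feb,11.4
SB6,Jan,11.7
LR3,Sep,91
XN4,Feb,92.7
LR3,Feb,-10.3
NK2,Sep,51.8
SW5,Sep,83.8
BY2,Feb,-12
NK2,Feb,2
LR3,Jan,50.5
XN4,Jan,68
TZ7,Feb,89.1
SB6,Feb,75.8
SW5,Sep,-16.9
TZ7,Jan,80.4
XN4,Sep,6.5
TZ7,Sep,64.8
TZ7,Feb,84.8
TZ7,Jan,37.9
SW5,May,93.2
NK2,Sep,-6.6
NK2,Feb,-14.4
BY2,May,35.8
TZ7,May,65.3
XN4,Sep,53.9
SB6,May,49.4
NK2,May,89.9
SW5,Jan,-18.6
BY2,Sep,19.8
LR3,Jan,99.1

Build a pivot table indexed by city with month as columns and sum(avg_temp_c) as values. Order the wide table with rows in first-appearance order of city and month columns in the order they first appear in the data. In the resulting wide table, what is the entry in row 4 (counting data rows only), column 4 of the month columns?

-3.6

With rows in first-appearance order of city, row 4 is city=SW5. month columns in first-appearance order: Sep, Jan, May, Feb; column 4 is Feb.
Long rows with city=SW5, month=Feb: 8.2 + -11.8 = -3.6.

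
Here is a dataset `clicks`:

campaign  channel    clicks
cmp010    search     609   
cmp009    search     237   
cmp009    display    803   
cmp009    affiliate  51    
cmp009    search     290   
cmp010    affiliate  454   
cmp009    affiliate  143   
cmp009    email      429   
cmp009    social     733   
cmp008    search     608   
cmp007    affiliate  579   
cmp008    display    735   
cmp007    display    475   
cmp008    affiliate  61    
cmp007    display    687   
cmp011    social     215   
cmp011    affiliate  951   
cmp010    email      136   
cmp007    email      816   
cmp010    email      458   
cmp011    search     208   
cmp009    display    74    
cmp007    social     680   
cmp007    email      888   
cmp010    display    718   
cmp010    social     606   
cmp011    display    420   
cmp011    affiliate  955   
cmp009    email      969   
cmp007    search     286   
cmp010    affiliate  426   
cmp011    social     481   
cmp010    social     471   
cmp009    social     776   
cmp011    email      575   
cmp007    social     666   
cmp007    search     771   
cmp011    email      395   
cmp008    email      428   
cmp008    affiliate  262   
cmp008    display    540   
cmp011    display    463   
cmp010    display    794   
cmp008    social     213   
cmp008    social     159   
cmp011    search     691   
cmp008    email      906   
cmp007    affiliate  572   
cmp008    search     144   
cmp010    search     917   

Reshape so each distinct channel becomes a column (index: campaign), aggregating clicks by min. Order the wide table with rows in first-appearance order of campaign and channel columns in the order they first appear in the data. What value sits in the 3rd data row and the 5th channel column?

159

With rows in first-appearance order of campaign, row 3 is campaign=cmp008. channel columns in first-appearance order: search, display, affiliate, email, social; column 5 is social.
Long rows with campaign=cmp008, channel=social: min(213, 159) = 159.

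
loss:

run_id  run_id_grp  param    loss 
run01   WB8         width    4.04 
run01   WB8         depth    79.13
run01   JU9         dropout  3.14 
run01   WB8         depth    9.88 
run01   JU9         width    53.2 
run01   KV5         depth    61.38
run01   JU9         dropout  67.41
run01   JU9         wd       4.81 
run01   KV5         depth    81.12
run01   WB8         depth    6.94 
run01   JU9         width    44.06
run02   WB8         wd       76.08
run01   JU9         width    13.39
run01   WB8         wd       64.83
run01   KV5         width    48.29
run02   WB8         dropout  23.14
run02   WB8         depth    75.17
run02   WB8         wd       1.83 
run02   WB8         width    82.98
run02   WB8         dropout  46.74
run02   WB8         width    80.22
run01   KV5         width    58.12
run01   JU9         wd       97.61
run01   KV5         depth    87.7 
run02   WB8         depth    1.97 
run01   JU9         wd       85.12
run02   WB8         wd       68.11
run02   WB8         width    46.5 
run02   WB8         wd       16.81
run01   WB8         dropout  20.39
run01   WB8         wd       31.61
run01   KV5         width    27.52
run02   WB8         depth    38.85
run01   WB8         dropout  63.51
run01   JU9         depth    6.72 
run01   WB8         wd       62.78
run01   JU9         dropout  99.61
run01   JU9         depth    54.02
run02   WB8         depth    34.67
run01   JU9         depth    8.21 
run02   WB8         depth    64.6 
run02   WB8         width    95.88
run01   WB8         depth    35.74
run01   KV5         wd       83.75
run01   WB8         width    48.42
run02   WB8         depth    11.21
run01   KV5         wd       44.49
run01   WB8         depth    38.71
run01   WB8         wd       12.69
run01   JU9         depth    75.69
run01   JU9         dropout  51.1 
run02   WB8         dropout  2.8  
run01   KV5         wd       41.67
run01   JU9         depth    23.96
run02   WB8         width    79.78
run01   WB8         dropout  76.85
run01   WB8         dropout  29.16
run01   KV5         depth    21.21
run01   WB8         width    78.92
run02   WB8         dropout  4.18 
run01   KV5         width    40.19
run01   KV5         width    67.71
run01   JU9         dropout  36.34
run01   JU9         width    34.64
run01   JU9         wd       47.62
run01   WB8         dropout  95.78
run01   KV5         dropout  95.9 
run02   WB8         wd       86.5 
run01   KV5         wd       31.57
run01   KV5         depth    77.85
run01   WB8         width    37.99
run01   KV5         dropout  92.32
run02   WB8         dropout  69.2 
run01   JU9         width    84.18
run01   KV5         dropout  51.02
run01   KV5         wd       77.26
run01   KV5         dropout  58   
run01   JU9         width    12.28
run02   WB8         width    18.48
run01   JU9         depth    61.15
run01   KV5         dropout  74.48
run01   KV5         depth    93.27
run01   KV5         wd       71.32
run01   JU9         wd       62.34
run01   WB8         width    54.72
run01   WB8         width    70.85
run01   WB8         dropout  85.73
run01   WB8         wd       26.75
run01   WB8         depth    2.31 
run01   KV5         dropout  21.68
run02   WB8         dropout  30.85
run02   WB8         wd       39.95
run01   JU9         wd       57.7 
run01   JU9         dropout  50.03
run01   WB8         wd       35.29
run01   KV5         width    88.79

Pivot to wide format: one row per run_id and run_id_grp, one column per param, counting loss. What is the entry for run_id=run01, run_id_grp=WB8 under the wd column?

Rows with run_id=run01, run_id_grp=WB8 and param=wd: loss values are 64.83, 31.61, 62.78, 12.69, 26.75, 35.29.
6 rows match — count = 6.

6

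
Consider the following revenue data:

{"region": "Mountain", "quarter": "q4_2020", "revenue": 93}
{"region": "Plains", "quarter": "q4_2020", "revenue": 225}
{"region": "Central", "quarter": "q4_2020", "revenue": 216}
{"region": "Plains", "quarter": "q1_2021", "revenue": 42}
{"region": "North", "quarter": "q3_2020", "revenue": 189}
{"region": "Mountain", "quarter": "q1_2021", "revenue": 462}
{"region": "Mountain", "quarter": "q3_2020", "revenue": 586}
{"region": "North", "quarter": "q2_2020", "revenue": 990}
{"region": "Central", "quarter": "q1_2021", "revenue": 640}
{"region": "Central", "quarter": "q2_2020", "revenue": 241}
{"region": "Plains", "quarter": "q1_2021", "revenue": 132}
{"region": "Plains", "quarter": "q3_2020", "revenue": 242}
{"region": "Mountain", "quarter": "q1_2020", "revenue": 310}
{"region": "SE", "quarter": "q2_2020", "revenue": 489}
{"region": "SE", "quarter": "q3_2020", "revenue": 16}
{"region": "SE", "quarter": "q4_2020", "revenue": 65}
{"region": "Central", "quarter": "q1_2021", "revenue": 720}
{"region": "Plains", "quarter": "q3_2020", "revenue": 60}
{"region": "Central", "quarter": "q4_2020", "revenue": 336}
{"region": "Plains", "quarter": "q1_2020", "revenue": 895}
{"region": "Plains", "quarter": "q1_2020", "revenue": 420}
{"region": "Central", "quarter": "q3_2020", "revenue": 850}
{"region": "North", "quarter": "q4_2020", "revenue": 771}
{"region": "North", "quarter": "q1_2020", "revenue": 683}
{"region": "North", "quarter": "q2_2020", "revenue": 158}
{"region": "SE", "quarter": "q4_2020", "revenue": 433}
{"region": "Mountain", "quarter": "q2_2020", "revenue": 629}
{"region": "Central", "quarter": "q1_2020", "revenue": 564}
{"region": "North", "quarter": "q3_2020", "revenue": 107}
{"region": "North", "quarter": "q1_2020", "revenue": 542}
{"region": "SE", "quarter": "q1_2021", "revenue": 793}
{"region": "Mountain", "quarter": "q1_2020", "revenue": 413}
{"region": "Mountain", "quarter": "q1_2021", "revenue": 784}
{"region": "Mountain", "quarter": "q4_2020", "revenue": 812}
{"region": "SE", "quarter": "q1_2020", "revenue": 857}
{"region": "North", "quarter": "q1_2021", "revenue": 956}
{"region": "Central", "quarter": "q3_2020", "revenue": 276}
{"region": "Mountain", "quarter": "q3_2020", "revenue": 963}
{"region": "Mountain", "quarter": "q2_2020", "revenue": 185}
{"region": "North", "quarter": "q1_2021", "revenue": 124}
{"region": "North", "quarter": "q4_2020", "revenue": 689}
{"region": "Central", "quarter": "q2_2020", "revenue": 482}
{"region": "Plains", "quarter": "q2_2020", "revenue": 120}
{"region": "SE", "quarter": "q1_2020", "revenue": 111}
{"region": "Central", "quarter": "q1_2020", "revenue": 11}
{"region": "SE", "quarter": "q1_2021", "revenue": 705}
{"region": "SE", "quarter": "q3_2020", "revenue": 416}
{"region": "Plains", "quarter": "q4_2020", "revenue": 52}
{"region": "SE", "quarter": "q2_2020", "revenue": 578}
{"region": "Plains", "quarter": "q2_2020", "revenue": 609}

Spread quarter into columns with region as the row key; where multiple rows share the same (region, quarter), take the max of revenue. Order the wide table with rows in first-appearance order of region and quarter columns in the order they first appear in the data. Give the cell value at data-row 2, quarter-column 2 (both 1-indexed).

132

With rows in first-appearance order of region, row 2 is region=Plains. quarter columns in first-appearance order: q4_2020, q1_2021, q3_2020, q2_2020, q1_2020; column 2 is q1_2021.
Long rows with region=Plains, quarter=q1_2021: max(42, 132) = 132.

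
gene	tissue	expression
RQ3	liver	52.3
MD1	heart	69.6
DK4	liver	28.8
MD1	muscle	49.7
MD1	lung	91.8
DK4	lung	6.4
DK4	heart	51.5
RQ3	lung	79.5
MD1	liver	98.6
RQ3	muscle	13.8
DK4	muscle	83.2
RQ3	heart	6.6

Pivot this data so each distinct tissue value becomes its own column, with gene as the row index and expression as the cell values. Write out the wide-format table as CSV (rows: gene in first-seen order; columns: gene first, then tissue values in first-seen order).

gene,liver,heart,muscle,lung
RQ3,52.3,6.6,13.8,79.5
MD1,98.6,69.6,49.7,91.8
DK4,28.8,51.5,83.2,6.4

Columns: gene plus the 4 distinct tissue values (liver, heart, muscle, lung).
For example, row RQ3 column liver takes expression=52.3 from the long row (RQ3, liver).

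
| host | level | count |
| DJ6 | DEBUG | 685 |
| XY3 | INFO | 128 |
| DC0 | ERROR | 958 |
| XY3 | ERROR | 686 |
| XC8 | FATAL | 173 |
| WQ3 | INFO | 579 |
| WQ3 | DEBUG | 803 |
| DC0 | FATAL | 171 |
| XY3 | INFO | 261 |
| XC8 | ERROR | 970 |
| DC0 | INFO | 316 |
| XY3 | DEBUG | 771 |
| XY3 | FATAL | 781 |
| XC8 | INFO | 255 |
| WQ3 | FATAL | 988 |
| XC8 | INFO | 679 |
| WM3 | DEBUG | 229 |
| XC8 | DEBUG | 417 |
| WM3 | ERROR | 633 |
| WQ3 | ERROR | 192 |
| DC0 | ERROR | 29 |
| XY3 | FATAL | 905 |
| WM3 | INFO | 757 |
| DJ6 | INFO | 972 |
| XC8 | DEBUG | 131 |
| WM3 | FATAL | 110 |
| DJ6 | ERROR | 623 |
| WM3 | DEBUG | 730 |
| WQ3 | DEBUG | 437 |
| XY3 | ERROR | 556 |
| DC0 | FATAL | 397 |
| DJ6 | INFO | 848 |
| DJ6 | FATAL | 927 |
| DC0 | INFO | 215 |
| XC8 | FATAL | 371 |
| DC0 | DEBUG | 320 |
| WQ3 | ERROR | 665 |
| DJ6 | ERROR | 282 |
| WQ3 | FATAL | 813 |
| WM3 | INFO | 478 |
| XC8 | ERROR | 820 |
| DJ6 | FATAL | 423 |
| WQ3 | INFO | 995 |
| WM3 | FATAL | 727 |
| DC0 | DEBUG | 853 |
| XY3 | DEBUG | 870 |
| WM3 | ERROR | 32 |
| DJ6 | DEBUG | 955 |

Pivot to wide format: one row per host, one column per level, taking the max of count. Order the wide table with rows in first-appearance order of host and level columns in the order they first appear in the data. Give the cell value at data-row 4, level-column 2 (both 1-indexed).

679

With rows in first-appearance order of host, row 4 is host=XC8. level columns in first-appearance order: DEBUG, INFO, ERROR, FATAL; column 2 is INFO.
Long rows with host=XC8, level=INFO: max(255, 679) = 679.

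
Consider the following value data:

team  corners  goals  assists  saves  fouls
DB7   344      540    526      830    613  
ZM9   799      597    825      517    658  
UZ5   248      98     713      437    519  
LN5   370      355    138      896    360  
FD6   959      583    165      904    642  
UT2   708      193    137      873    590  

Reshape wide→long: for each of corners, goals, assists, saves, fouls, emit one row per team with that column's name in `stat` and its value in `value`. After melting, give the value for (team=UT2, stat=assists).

137

Unpivoting turns each (team, wide-column) pair into one long row.
The wide cell at row UT2, column assists holds 137, so the long row (UT2, assists) has value=137.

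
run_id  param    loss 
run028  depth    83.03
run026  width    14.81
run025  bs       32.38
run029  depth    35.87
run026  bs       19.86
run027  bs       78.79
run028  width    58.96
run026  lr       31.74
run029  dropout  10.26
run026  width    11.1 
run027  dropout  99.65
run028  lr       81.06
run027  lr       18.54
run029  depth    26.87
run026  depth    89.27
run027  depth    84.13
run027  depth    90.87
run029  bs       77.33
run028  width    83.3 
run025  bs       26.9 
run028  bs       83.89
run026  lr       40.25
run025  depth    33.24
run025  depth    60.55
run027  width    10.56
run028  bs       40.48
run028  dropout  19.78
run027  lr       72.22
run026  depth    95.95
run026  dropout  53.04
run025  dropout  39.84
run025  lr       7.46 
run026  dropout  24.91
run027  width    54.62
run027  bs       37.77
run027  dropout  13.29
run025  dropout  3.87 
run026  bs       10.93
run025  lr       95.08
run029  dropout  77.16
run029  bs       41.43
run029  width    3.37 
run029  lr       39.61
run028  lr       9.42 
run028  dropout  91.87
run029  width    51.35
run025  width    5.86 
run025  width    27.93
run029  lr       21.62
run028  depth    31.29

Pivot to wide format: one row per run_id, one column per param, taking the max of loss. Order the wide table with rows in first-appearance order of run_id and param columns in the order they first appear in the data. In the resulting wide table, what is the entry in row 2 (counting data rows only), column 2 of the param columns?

14.81

With rows in first-appearance order of run_id, row 2 is run_id=run026. param columns in first-appearance order: depth, width, bs, lr, dropout; column 2 is width.
Long rows with run_id=run026, param=width: max(14.81, 11.1) = 14.81.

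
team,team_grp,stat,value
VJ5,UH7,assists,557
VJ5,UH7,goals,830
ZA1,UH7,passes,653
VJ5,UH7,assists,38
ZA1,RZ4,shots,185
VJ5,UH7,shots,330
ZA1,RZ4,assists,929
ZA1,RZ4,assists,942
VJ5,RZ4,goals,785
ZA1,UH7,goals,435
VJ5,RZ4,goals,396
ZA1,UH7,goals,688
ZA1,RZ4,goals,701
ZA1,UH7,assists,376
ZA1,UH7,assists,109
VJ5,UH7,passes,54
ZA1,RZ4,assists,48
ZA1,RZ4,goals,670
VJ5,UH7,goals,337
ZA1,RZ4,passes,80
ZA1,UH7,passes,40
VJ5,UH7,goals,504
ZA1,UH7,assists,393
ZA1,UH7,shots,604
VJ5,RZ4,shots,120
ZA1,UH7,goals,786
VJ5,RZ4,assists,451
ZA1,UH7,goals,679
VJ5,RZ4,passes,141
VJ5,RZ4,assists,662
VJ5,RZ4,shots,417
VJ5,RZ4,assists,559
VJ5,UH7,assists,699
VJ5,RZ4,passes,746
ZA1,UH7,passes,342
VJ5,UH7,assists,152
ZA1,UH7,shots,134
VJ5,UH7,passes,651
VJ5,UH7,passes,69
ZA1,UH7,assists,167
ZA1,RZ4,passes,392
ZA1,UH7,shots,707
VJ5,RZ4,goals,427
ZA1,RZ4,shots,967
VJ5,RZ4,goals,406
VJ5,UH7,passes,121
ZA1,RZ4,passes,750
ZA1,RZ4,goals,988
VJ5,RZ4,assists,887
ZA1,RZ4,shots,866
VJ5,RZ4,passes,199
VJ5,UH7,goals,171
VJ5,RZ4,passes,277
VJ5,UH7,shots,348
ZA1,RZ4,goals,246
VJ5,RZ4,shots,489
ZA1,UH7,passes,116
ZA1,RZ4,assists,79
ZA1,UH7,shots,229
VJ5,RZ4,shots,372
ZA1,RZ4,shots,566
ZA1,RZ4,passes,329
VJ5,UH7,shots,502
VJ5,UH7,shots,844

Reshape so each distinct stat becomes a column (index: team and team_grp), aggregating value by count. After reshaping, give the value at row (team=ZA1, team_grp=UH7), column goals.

Rows with team=ZA1, team_grp=UH7 and stat=goals: value values are 435, 688, 786, 679.
4 rows match — count = 4.

4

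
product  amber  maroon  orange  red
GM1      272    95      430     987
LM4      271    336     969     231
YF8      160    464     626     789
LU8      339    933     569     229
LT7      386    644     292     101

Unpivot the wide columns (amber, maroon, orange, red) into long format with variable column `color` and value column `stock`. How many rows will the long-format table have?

20

5 product values × 4 melted columns = 20 rows.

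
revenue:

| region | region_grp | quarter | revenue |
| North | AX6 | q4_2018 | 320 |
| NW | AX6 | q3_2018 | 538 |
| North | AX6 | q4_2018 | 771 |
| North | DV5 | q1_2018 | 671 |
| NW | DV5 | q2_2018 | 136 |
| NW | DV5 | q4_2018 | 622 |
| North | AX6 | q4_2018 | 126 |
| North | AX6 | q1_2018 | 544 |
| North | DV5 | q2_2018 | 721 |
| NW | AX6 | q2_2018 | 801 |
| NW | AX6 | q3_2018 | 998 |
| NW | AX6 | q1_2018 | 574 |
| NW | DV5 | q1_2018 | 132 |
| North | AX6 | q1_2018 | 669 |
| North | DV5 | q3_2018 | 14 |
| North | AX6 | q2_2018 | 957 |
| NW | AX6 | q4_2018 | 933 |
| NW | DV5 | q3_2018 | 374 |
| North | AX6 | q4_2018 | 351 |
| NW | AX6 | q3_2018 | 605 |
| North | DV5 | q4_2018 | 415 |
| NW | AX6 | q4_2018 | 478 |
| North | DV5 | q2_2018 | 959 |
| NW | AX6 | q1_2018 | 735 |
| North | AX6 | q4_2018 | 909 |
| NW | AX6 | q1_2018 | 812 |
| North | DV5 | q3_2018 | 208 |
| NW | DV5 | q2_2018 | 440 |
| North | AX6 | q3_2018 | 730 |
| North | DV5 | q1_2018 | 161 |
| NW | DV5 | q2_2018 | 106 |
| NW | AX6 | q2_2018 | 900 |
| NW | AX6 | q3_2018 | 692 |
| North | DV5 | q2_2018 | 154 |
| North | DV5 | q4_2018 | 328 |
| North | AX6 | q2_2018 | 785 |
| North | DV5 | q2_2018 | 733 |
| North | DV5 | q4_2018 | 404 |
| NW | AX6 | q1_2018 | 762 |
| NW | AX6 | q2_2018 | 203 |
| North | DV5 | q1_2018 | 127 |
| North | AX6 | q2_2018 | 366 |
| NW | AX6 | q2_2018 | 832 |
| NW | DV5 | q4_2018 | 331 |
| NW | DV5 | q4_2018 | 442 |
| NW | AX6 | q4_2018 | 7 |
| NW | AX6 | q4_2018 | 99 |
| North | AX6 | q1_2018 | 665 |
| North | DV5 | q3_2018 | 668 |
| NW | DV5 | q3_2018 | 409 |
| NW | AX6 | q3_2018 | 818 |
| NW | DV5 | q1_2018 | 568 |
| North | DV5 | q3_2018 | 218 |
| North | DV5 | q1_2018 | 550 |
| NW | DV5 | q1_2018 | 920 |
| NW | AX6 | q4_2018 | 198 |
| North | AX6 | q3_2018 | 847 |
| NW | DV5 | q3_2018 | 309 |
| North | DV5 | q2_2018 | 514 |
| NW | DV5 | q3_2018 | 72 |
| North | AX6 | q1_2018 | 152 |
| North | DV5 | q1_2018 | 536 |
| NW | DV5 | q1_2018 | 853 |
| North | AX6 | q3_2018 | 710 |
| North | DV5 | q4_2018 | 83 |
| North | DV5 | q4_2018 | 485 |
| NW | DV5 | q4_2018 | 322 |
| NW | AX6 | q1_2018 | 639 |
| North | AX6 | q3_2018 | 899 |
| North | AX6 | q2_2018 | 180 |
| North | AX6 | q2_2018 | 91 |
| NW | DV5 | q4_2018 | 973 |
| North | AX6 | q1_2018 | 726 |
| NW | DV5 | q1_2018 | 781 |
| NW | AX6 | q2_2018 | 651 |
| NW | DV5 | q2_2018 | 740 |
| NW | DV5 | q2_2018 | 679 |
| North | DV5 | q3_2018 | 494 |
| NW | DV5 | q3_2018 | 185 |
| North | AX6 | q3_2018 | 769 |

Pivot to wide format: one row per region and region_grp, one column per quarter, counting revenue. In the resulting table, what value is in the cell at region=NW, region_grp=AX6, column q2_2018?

5

Rows with region=NW, region_grp=AX6 and quarter=q2_2018: revenue values are 801, 900, 203, 832, 651.
5 rows match — count = 5.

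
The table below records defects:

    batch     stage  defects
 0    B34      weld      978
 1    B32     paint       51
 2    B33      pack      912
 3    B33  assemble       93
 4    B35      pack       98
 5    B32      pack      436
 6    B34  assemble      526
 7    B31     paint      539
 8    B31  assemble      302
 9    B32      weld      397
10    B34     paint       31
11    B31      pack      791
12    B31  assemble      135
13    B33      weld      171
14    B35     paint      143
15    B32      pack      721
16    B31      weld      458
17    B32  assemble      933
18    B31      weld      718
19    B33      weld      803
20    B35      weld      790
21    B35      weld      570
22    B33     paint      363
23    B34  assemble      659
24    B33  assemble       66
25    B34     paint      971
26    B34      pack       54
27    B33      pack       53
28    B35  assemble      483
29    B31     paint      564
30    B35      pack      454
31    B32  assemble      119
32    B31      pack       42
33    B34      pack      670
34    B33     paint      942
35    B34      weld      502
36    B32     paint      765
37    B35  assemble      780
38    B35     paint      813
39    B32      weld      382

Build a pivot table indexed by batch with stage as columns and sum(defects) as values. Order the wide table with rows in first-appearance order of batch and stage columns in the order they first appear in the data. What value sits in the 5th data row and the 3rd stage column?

With rows in first-appearance order of batch, row 5 is batch=B31. stage columns in first-appearance order: weld, paint, pack, assemble; column 3 is pack.
Long rows with batch=B31, stage=pack: 791 + 42 = 833.

833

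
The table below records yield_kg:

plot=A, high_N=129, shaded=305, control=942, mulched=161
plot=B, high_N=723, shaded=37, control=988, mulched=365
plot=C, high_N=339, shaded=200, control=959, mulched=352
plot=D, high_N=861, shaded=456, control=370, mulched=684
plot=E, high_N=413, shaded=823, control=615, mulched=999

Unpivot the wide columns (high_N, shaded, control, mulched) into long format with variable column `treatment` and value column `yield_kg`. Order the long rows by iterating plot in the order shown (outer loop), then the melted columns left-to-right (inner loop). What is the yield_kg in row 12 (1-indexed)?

20 rows total (5 × 4). Row 12: index ⌊(12-1)/4⌋ = 2 into plot → C; (12-1) mod 4 = 3 into the melted columns → mulched.
So row 12 is (C, mulched, 352); yield_kg = 352.

352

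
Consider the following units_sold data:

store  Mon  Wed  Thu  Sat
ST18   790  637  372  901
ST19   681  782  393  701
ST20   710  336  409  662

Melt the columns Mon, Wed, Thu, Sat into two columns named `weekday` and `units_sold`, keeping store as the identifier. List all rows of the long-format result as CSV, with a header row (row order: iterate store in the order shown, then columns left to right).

store,weekday,units_sold
ST18,Mon,790
ST18,Wed,637
ST18,Thu,372
ST18,Sat,901
ST19,Mon,681
ST19,Wed,782
ST19,Thu,393
ST19,Sat,701
ST20,Mon,710
ST20,Wed,336
ST20,Thu,409
ST20,Sat,662

Each (store, column) pair becomes one row: 3 × 4 = 12 rows.
For example, (ST18, Mon) → units_sold=790.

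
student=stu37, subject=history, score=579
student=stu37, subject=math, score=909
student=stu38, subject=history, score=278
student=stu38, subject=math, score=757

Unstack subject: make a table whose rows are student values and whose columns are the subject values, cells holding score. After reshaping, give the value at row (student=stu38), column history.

Wide layout: rows indexed by student, columns are the 2 distinct subject values (history, math).
Cell (student=stu38, subject=history) draws from the long row where student=stu38 and subject=history, which has score=278.

278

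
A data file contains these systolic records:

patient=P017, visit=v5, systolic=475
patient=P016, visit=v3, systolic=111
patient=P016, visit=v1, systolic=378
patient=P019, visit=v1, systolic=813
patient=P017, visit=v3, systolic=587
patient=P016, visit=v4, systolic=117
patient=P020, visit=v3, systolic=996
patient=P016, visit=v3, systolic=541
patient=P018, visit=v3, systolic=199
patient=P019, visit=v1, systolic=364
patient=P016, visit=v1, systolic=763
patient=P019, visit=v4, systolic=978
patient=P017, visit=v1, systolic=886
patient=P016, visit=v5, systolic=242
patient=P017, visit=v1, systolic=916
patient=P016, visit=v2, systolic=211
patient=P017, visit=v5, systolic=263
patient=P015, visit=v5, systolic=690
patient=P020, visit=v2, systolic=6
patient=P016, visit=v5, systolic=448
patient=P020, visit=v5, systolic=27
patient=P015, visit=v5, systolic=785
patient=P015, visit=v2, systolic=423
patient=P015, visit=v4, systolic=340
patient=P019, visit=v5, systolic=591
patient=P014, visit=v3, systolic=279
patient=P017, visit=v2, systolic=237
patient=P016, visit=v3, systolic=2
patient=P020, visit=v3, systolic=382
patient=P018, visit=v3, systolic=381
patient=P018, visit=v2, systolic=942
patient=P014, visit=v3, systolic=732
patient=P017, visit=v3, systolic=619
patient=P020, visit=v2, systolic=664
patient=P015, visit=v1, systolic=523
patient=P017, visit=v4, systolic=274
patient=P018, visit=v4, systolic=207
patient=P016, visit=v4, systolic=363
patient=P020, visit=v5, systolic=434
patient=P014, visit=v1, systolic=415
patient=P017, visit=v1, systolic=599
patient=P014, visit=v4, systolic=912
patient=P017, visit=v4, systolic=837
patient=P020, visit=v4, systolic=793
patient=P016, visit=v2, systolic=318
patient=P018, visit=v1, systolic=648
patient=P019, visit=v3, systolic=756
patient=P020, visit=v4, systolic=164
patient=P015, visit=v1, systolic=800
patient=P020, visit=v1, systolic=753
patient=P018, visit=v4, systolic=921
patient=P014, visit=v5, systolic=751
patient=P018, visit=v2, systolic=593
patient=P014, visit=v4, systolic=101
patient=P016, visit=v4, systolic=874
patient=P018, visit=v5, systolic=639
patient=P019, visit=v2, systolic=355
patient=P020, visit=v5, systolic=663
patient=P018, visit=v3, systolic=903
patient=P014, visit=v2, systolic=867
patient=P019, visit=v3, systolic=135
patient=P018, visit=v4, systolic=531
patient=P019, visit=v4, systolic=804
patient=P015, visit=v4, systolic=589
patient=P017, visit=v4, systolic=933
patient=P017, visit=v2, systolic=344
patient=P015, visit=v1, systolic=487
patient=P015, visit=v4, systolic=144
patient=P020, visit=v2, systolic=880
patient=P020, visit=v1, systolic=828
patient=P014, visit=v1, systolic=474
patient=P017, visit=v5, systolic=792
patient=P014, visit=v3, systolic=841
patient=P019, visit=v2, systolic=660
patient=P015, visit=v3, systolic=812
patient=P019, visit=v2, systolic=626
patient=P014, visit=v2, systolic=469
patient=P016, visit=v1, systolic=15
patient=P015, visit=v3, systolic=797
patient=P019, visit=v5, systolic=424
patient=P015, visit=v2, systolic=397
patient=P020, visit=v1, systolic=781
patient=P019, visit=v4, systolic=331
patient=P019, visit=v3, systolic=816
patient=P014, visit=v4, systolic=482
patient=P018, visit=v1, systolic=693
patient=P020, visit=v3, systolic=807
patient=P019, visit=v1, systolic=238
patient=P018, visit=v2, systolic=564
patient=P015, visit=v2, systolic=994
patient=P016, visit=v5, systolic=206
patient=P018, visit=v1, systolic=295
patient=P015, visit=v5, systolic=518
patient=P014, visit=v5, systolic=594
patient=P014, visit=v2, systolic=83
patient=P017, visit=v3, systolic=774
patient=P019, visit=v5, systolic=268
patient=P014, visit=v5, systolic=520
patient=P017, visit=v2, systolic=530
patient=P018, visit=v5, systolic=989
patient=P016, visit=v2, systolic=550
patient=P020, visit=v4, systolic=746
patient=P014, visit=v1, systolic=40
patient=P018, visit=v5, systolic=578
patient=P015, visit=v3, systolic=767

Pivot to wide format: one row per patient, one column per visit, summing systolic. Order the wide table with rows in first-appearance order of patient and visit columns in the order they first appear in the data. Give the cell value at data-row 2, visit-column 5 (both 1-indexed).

1079

With rows in first-appearance order of patient, row 2 is patient=P016. visit columns in first-appearance order: v5, v3, v1, v4, v2; column 5 is v2.
Long rows with patient=P016, visit=v2: 211 + 318 + 550 = 1079.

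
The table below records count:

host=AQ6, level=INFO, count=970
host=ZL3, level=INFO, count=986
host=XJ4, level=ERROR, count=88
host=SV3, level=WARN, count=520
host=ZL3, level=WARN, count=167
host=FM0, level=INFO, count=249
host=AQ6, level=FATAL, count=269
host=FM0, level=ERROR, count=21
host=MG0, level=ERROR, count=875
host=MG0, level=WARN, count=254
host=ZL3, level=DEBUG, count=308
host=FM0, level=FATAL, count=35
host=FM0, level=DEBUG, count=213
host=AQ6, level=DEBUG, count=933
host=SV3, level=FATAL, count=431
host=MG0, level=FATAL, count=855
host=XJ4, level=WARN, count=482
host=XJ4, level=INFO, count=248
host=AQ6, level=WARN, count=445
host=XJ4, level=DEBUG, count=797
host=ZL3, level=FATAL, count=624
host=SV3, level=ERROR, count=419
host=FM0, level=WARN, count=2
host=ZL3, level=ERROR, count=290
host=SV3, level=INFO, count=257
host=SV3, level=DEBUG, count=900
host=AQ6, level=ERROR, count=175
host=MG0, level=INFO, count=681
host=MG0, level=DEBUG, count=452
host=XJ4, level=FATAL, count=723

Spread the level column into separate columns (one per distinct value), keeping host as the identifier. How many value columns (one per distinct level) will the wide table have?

5

5 distinct level values: FATAL, ERROR, INFO, DEBUG, WARN.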